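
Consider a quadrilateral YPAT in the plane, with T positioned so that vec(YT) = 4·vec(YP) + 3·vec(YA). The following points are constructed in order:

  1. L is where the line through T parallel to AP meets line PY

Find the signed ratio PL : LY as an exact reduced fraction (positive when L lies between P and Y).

PL:LY = -6/7

Set Y = (0, 0), P = (1, 0), A = (0, 1), T = (4, 3); any affine frame gives the same invariant.
1. L is where the line through T parallel to AP meets line PY ⇒ L = (7, 0)
L = P + t·(Y−P) with t = -6, so PL:LY = t:(1−t) = -6:7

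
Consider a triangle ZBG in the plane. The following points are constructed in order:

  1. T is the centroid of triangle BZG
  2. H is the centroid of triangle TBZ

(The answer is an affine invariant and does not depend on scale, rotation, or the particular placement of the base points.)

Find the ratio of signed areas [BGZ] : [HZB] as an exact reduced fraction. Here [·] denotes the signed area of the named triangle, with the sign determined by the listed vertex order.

Set Z = (0, 0), B = (1, 0), G = (0, 1); any affine frame gives the same invariant.
1. T is the centroid of triangle BZG ⇒ T = (1/3, 1/3)
2. H is the centroid of triangle TBZ ⇒ H = (4/9, 1/9)
2·[BGZ] = 1, 2·[HZB] = 1/9
[BGZ]:[HZB] = 1:1/9 = 9

[BGZ]:[HZB] = 9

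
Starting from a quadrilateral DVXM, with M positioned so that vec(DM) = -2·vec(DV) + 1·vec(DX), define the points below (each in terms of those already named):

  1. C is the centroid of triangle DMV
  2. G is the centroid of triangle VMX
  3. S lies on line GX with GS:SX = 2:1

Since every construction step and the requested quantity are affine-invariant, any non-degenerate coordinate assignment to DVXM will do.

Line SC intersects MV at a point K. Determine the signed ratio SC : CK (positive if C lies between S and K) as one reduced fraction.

Set D = (0, 0), V = (1, 0), X = (0, 1), M = (-2, 1); any affine frame gives the same invariant.
1. C is the centroid of triangle DMV ⇒ C = (-1/3, 1/3)
2. G is the centroid of triangle VMX ⇒ G = (-1/3, 2/3)
3. S lies on line GX with GS:SX = 2:1 ⇒ S = (-1/9, 8/9)
line SC meets MV at K = (-5/17, 22/51)
C = S + t·(K−S) with t = 17/14, so SC:CK = 17/14:-3/14

SC:CK = -17/3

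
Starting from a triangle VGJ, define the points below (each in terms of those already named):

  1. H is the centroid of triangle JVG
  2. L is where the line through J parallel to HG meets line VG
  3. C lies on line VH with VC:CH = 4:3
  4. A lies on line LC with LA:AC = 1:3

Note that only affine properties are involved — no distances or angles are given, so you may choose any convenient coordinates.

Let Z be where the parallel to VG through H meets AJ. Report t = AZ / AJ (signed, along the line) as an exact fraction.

t = 3/10

Set V = (0, 0), G = (1, 0), J = (0, 1); any affine frame gives the same invariant.
1. H is the centroid of triangle JVG ⇒ H = (1/3, 1/3)
2. L is where the line through J parallel to HG meets line VG ⇒ L = (2, 0)
3. C lies on line VH with VC:CH = 4:3 ⇒ C = (4/21, 4/21)
4. A lies on line LC with LA:AC = 1:3 ⇒ A = (65/42, 1/21)
through H parallel to VG: direction (1, 0); meets AJ at Z = (13/12, 1/3)
Z = A + t·(J−A) with t = 3/10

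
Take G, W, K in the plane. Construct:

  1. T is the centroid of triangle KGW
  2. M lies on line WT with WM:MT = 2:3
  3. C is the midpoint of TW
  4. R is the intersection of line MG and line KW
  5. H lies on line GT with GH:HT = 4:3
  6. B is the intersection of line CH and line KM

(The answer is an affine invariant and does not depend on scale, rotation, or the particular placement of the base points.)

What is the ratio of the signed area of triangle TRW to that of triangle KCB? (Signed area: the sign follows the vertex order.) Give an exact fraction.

[TRW]:[KCB] = -83/52

Choose coordinates G = (0, 0), W = (1, 0), K = (0, 1).
1. T is the centroid of triangle KGW ⇒ T = (1/3, 1/3)
2. M lies on line WT with WM:MT = 2:3 ⇒ M = (11/15, 2/15)
3. C is the midpoint of TW ⇒ C = (2/3, 1/6)
4. R is the intersection of line MG and line KW ⇒ R = (11/13, 2/13)
5. H lies on line GT with GH:HT = 4:3 ⇒ H = (4/21, 4/21)
6. B is the intersection of line CH and line KM ⇒ B = (176/249, 41/249)
2·[TRW] = -2/39, 2·[KCB] = 8/249
[TRW]:[KCB] = -2/39:8/249 = -83/52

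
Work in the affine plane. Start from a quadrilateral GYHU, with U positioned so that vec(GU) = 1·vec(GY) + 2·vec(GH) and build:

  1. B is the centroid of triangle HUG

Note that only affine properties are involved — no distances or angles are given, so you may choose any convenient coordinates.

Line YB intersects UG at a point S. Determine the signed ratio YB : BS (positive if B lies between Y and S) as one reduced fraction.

YB:BS = -7

Set G = (0, 0), Y = (1, 0), H = (0, 1), U = (1, 2); any affine frame gives the same invariant.
1. B is the centroid of triangle HUG ⇒ B = (1/3, 1)
line YB meets UG at S = (3/7, 6/7)
B = Y + t·(S−Y) with t = 7/6, so YB:BS = 7/6:-1/6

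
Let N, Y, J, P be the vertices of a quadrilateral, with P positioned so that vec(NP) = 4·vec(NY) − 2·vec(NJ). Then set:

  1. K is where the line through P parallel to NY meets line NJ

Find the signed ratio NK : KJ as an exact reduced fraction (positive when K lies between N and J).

NK:KJ = -2/3

Assign N = (0, 0), Y = (1, 0), J = (0, 1), P = (4, -2) — the answer is frame-independent, so this choice is without loss of generality.
1. K is where the line through P parallel to NY meets line NJ ⇒ K = (0, -2)
K = N + t·(J−N) with t = -2, so NK:KJ = t:(1−t) = -2:3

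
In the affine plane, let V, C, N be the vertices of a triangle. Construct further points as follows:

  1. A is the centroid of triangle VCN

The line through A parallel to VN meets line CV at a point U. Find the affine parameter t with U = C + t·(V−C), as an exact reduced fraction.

t = 2/3

Assign V = (0, 0), C = (1, 0), N = (0, 1) — the answer is frame-independent, so this choice is without loss of generality.
1. A is the centroid of triangle VCN ⇒ A = (1/3, 1/3)
through A parallel to VN: direction (0, 1); meets CV at U = (1/3, 0)
U = C + t·(V−C) with t = 2/3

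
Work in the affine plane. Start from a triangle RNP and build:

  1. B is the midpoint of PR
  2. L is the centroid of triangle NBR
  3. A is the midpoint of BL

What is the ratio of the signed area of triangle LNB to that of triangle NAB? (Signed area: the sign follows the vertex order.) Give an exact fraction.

[LNB]:[NAB] = -2

Set R = (0, 0), N = (1, 0), P = (0, 1); any affine frame gives the same invariant.
1. B is the midpoint of PR ⇒ B = (0, 1/2)
2. L is the centroid of triangle NBR ⇒ L = (1/3, 1/6)
3. A is the midpoint of BL ⇒ A = (1/6, 1/3)
2·[LNB] = 1/6, 2·[NAB] = -1/12
[LNB]:[NAB] = 1/6:-1/12 = -2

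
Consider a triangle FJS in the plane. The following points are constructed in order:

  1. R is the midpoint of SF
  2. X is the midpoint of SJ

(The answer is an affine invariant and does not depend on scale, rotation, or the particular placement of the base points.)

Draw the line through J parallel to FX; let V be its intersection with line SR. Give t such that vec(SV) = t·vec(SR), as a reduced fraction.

t = 4

Assign F = (0, 0), J = (1, 0), S = (0, 1) — the answer is frame-independent, so this choice is without loss of generality.
1. R is the midpoint of SF ⇒ R = (0, 1/2)
2. X is the midpoint of SJ ⇒ X = (1/2, 1/2)
through J parallel to FX: direction (1/2, 1/2); meets SR at V = (0, -1)
V = S + t·(R−S) with t = 4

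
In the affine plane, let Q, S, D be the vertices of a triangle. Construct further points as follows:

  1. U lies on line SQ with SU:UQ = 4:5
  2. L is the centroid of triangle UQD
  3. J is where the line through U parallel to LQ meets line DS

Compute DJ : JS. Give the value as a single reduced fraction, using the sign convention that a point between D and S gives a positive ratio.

DJ:JS = 5/2

Set Q = (0, 0), S = (1, 0), D = (0, 1); any affine frame gives the same invariant.
1. U lies on line SQ with SU:UQ = 4:5 ⇒ U = (5/9, 0)
2. L is the centroid of triangle UQD ⇒ L = (5/27, 1/3)
3. J is where the line through U parallel to LQ meets line DS ⇒ J = (5/7, 2/7)
J = D + t·(S−D) with t = 5/7, so DJ:JS = t:(1−t) = 5/7:2/7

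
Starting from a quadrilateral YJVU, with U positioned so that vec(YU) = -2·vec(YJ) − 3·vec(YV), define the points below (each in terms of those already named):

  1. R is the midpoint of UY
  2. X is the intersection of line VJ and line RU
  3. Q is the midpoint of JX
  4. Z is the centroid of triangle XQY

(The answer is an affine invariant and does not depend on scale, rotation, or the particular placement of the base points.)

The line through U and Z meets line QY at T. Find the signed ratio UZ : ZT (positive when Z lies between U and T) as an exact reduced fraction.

Work in coordinates with Y = (0, 0), J = (1, 0), V = (0, 1), U = (-2, -3).
1. R is the midpoint of UY ⇒ R = (-1, -3/2)
2. X is the intersection of line VJ and line RU ⇒ X = (2/5, 3/5)
3. Q is the midpoint of JX ⇒ Q = (7/10, 3/10)
4. Z is the centroid of triangle XQY ⇒ Z = (11/30, 3/10)
line UZ meets QY at T = (7/32, 3/32)
Z = U + t·(T−U) with t = 16/15, so UZ:ZT = 16/15:-1/15

UZ:ZT = -16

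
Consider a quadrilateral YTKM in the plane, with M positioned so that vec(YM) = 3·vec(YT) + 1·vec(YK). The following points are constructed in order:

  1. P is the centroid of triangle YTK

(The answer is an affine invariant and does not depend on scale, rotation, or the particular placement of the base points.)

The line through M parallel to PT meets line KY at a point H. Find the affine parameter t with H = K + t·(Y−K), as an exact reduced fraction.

Work in coordinates with Y = (0, 0), T = (1, 0), K = (0, 1), M = (3, 1).
1. P is the centroid of triangle YTK ⇒ P = (1/3, 1/3)
through M parallel to PT: direction (2/3, -1/3); meets KY at H = (0, 5/2)
H = K + t·(Y−K) with t = -3/2

t = -3/2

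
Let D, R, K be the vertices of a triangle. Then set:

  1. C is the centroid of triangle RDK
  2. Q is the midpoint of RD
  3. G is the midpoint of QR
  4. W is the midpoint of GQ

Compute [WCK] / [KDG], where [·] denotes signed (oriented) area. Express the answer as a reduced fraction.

[WCK]:[KDG] = -1/9

Work in coordinates with D = (0, 0), R = (1, 0), K = (0, 1).
1. C is the centroid of triangle RDK ⇒ C = (1/3, 1/3)
2. Q is the midpoint of RD ⇒ Q = (1/2, 0)
3. G is the midpoint of QR ⇒ G = (3/4, 0)
4. W is the midpoint of GQ ⇒ W = (5/8, 0)
2·[WCK] = -1/12, 2·[KDG] = 3/4
[WCK]:[KDG] = -1/12:3/4 = -1/9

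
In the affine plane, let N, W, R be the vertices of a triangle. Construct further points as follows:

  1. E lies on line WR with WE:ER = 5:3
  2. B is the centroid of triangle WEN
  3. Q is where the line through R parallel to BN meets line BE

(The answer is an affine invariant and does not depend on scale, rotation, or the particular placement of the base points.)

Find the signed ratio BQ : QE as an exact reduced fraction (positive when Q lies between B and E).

BQ:QE = -11/6

Assign N = (0, 0), W = (1, 0), R = (0, 1) — the answer is frame-independent, so this choice is without loss of generality.
1. E lies on line WR with WE:ER = 5:3 ⇒ E = (3/8, 5/8)
2. B is the centroid of triangle WEN ⇒ B = (11/24, 5/24)
3. Q is where the line through R parallel to BN meets line BE ⇒ Q = (11/40, 9/8)
Q = B + t·(E−B) with t = 11/5, so BQ:QE = t:(1−t) = 11/5:-6/5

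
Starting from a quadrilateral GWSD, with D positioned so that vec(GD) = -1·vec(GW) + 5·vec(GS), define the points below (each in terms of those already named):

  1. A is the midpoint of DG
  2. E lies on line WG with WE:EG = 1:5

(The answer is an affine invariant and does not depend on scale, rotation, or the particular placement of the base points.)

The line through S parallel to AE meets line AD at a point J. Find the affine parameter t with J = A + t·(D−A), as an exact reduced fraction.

t = -9/25

Work in coordinates with G = (0, 0), W = (1, 0), S = (0, 1), D = (-1, 5).
1. A is the midpoint of DG ⇒ A = (-1/2, 5/2)
2. E lies on line WG with WE:EG = 1:5 ⇒ E = (5/6, 0)
through S parallel to AE: direction (4/3, -5/2); meets AD at J = (-8/25, 8/5)
J = A + t·(D−A) with t = -9/25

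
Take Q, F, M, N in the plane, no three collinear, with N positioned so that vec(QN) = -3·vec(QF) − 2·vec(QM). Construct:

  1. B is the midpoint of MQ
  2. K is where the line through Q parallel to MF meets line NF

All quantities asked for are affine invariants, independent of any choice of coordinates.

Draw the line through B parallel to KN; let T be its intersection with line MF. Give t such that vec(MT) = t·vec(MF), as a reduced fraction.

t = 1/3

Assign Q = (0, 0), F = (1, 0), M = (0, 1), N = (-3, -2) — the answer is frame-independent, so this choice is without loss of generality.
1. B is the midpoint of MQ ⇒ B = (0, 1/2)
2. K is where the line through Q parallel to MF meets line NF ⇒ K = (1/3, -1/3)
through B parallel to KN: direction (-10/3, -5/3); meets MF at T = (1/3, 2/3)
T = M + t·(F−M) with t = 1/3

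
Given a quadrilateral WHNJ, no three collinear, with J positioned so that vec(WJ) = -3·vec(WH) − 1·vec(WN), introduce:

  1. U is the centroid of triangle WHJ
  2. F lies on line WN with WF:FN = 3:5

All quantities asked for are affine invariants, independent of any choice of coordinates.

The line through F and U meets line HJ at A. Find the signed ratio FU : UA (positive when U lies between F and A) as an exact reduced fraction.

FU:UA = 13/2

Assign W = (0, 0), H = (1, 0), N = (0, 1), J = (-3, -1) — the answer is frame-independent, so this choice is without loss of generality.
1. U is the centroid of triangle WHJ ⇒ U = (-2/3, -1/3)
2. F lies on line WN with WF:FN = 3:5 ⇒ F = (0, 3/8)
line FU meets HJ at A = (-10/13, -23/52)
U = F + t·(A−F) with t = 13/15, so FU:UA = 13/15:2/15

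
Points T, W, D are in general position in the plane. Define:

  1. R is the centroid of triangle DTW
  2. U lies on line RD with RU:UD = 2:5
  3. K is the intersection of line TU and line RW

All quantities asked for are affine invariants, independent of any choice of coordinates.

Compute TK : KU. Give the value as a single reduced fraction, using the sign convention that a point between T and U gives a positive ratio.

TK:KU = 7/2

Choose coordinates T = (0, 0), W = (1, 0), D = (0, 1).
1. R is the centroid of triangle DTW ⇒ R = (1/3, 1/3)
2. U lies on line RD with RU:UD = 2:5 ⇒ U = (5/21, 11/21)
3. K is the intersection of line TU and line RW ⇒ K = (5/27, 11/27)
K = T + t·(U−T) with t = 7/9, so TK:KU = t:(1−t) = 7/9:2/9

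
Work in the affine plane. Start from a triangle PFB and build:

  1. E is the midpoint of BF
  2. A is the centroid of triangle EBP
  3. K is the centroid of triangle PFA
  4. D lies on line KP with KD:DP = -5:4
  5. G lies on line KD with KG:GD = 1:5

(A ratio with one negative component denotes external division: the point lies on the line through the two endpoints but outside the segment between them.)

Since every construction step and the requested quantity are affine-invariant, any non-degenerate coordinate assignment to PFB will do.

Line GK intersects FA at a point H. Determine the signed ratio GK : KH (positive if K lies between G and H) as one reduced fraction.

GK:KH = 5/3

Assign P = (0, 0), F = (1, 0), B = (0, 1) — the answer is frame-independent, so this choice is without loss of generality.
1. E is the midpoint of BF ⇒ E = (1/2, 1/2)
2. A is the centroid of triangle EBP ⇒ A = (1/6, 1/2)
3. K is the centroid of triangle PFA ⇒ K = (7/18, 1/6)
4. D lies on line KP with KD:DP = -5:4 ⇒ D = (-14/9, -2/3)
5. G lies on line KD with KG:GD = 1:5 ⇒ G = (7/108, 1/36)
line GK meets FA at H = (7/12, 1/4)
K = G + t·(H−G) with t = 5/8, so GK:KH = 5/8:3/8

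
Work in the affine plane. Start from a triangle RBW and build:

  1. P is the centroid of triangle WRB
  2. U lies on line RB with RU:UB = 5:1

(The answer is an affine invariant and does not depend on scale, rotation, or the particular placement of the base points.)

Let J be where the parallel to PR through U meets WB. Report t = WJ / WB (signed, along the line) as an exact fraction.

t = 11/12

Work in coordinates with R = (0, 0), B = (1, 0), W = (0, 1).
1. P is the centroid of triangle WRB ⇒ P = (1/3, 1/3)
2. U lies on line RB with RU:UB = 5:1 ⇒ U = (5/6, 0)
through U parallel to PR: direction (-1/3, -1/3); meets WB at J = (11/12, 1/12)
J = W + t·(B−W) with t = 11/12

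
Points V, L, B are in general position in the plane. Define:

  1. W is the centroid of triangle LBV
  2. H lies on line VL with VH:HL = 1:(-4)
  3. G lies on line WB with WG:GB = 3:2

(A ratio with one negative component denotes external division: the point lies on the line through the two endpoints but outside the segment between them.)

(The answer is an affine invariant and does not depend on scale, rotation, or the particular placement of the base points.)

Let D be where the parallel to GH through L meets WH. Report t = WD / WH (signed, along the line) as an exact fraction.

Choose coordinates V = (0, 0), L = (1, 0), B = (0, 1).
1. W is the centroid of triangle LBV ⇒ W = (1/3, 1/3)
2. H lies on line VL with VH:HL = 1:(-4) ⇒ H = (-1/3, 0)
3. G lies on line WB with WG:GB = 3:2 ⇒ G = (2/15, 11/15)
through L parallel to GH: direction (-7/15, -11/15); meets WH at D = (73/45, 44/45)
D = W + t·(H−W) with t = -29/15

t = -29/15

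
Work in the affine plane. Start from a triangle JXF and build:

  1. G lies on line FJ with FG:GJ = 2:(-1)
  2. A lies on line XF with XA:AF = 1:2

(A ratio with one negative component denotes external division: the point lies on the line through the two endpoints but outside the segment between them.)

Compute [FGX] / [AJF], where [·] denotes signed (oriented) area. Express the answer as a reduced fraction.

Set J = (0, 0), X = (1, 0), F = (0, 1); any affine frame gives the same invariant.
1. G lies on line FJ with FG:GJ = 2:(-1) ⇒ G = (0, -1)
2. A lies on line XF with XA:AF = 1:2 ⇒ A = (2/3, 1/3)
2·[FGX] = 2, 2·[AJF] = -2/3
[FGX]:[AJF] = 2:-2/3 = -3

[FGX]:[AJF] = -3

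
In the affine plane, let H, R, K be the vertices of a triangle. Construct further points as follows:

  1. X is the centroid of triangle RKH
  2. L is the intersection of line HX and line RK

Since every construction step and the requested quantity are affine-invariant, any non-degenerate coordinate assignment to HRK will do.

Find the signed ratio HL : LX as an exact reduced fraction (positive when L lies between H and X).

HL:LX = -3

Choose coordinates H = (0, 0), R = (1, 0), K = (0, 1).
1. X is the centroid of triangle RKH ⇒ X = (1/3, 1/3)
2. L is the intersection of line HX and line RK ⇒ L = (1/2, 1/2)
L = H + t·(X−H) with t = 3/2, so HL:LX = t:(1−t) = 3/2:-1/2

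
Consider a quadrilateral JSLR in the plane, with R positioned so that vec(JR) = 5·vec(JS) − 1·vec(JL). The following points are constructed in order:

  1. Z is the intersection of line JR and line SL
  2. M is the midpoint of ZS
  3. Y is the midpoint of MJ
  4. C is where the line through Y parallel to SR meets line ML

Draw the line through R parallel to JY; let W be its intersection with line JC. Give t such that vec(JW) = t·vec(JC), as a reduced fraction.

Work in coordinates with J = (0, 0), S = (1, 0), L = (0, 1), R = (5, -1).
1. Z is the intersection of line JR and line SL ⇒ Z = (5/4, -1/4)
2. M is the midpoint of ZS ⇒ M = (9/8, -1/8)
3. Y is the midpoint of MJ ⇒ Y = (9/16, -1/16)
4. C is where the line through Y parallel to SR meets line ML ⇒ C = (59/48, -11/48)
through R parallel to JY: direction (9/16, -1/16); meets JC at W = (59/10, -11/10)
W = J + t·(C−J) with t = 24/5

t = 24/5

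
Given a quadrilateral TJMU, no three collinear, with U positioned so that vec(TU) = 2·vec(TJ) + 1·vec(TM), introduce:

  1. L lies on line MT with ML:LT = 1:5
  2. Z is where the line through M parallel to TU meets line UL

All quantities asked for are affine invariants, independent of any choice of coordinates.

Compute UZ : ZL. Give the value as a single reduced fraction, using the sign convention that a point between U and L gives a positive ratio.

UZ:ZL = -6

Assign T = (0, 0), J = (1, 0), M = (0, 1), U = (2, 1) — the answer is frame-independent, so this choice is without loss of generality.
1. L lies on line MT with ML:LT = 1:5 ⇒ L = (0, 5/6)
2. Z is where the line through M parallel to TU meets line UL ⇒ Z = (-2/5, 4/5)
Z = U + t·(L−U) with t = 6/5, so UZ:ZL = t:(1−t) = 6/5:-1/5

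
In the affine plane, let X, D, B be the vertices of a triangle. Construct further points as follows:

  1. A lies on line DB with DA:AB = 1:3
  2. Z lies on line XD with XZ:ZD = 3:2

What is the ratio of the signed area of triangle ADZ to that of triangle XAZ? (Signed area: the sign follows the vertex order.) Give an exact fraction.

Assign X = (0, 0), D = (1, 0), B = (0, 1) — the answer is frame-independent, so this choice is without loss of generality.
1. A lies on line DB with DA:AB = 1:3 ⇒ A = (3/4, 1/4)
2. Z lies on line XD with XZ:ZD = 3:2 ⇒ Z = (3/5, 0)
2·[ADZ] = -1/10, 2·[XAZ] = -3/20
[ADZ]:[XAZ] = -1/10:-3/20 = 2/3

[ADZ]:[XAZ] = 2/3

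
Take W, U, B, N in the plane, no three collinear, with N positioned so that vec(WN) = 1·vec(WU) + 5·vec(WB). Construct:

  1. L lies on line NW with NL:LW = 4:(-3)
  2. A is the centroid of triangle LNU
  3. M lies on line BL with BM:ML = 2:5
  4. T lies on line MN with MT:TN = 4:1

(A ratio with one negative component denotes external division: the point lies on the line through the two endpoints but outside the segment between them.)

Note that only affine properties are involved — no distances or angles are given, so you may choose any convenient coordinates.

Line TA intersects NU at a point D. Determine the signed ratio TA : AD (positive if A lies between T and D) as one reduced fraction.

TA:AD = -101/140

Choose coordinates W = (0, 0), U = (1, 0), B = (0, 1), N = (1, 5).
1. L lies on line NW with NL:LW = 4:(-3) ⇒ L = (-3, -15)
2. A is the centroid of triangle LNU ⇒ A = (-1/3, -10/3)
3. M lies on line BL with BM:ML = 2:5 ⇒ M = (-6/7, -25/7)
4. T lies on line MN with MT:TN = 4:1 ⇒ T = (22/35, 23/7)
line TA meets NU at D = (1, 590/101)
A = T + t·(D−T) with t = -101/39, so TA:AD = -101/39:140/39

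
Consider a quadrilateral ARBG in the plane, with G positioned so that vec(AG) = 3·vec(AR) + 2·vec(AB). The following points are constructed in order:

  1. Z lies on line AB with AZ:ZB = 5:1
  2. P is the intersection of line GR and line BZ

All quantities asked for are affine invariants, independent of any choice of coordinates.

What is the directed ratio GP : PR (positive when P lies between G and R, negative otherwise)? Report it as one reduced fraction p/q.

Set A = (0, 0), R = (1, 0), B = (0, 1), G = (3, 2); any affine frame gives the same invariant.
1. Z lies on line AB with AZ:ZB = 5:1 ⇒ Z = (0, 5/6)
2. P is the intersection of line GR and line BZ ⇒ P = (0, -1)
P = G + t·(R−G) with t = 3/2, so GP:PR = t:(1−t) = 3/2:-1/2

GP:PR = -3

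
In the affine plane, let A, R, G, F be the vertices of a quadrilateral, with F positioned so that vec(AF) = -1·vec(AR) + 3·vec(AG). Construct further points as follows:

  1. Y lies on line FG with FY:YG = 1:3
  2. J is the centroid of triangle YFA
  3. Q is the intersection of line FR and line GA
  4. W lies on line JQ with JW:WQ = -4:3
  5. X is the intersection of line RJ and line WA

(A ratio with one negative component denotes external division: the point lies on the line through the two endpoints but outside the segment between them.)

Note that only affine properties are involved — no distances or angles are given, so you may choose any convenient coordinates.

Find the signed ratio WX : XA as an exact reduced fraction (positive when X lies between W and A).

WX:XA = 13/11

Choose coordinates A = (0, 0), R = (1, 0), G = (0, 1), F = (-1, 3).
1. Y lies on line FG with FY:YG = 1:3 ⇒ Y = (-3/4, 5/2)
2. J is the centroid of triangle YFA ⇒ J = (-7/12, 11/6)
3. Q is the intersection of line FR and line GA ⇒ Q = (0, 3/2)
4. W lies on line JQ with JW:WQ = -4:3 ⇒ W = (7/4, 1/2)
5. X is the intersection of line RJ and line WA ⇒ X = (77/96, 11/48)
X = W + t·(A−W) with t = 13/24, so WX:XA = t:(1−t) = 13/24:11/24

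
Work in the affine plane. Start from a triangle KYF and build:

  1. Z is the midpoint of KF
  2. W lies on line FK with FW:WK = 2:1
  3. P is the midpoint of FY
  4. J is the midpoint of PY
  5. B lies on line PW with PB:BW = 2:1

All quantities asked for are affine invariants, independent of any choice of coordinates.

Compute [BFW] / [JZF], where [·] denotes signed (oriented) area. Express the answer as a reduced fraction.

Choose coordinates K = (0, 0), Y = (1, 0), F = (0, 1).
1. Z is the midpoint of KF ⇒ Z = (0, 1/2)
2. W lies on line FK with FW:WK = 2:1 ⇒ W = (0, 1/3)
3. P is the midpoint of FY ⇒ P = (1/2, 1/2)
4. J is the midpoint of PY ⇒ J = (3/4, 1/4)
5. B lies on line PW with PB:BW = 2:1 ⇒ B = (1/6, 7/18)
2·[BFW] = 1/9, 2·[JZF] = -3/8
[BFW]:[JZF] = 1/9:-3/8 = -8/27

[BFW]:[JZF] = -8/27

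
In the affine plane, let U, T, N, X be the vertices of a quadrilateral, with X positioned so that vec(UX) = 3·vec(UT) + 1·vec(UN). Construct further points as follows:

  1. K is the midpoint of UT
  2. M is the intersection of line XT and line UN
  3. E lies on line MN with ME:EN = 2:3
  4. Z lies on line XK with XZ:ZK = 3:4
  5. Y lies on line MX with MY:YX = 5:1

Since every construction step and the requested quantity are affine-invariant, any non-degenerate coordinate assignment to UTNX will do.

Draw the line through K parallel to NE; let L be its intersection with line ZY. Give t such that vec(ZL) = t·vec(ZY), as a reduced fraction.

t = -5/2

Work in coordinates with U = (0, 0), T = (1, 0), N = (0, 1), X = (3, 1).
1. K is the midpoint of UT ⇒ K = (1/2, 0)
2. M is the intersection of line XT and line UN ⇒ M = (0, -1/2)
3. E lies on line MN with ME:EN = 2:3 ⇒ E = (0, 1/10)
4. Z lies on line XK with XZ:ZK = 3:4 ⇒ Z = (27/14, 4/7)
5. Y lies on line MX with MY:YX = 5:1 ⇒ Y = (5/2, 3/4)
through K parallel to NE: direction (0, -9/10); meets ZY at L = (1/2, 1/8)
L = Z + t·(Y−Z) with t = -5/2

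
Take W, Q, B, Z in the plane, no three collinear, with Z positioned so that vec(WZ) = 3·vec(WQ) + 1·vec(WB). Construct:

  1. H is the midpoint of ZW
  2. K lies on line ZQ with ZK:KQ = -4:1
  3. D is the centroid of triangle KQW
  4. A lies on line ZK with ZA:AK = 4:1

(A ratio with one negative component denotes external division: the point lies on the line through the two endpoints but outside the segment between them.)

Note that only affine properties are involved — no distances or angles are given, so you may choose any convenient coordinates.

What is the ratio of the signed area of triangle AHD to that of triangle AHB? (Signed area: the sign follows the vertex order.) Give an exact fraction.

Assign W = (0, 0), Q = (1, 0), B = (0, 1), Z = (3, 1) — the answer is frame-independent, so this choice is without loss of generality.
1. H is the midpoint of ZW ⇒ H = (3/2, 1/2)
2. K lies on line ZQ with ZK:KQ = -4:1 ⇒ K = (1/3, -1/3)
3. D is the centroid of triangle KQW ⇒ D = (4/9, -1/9)
4. A lies on line ZK with ZA:AK = 4:1 ⇒ A = (13/15, -1/15)
2·[AHD] = 19/90, 2·[AHB] = 7/6
[AHD]:[AHB] = 19/90:7/6 = 19/105

[AHD]:[AHB] = 19/105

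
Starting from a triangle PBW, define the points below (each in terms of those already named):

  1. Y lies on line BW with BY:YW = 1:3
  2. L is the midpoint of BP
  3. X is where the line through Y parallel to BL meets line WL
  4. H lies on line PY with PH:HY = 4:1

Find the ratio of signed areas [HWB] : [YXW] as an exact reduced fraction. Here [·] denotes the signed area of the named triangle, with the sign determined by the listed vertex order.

[HWB]:[YXW] = 32/45

Choose coordinates P = (0, 0), B = (1, 0), W = (0, 1).
1. Y lies on line BW with BY:YW = 1:3 ⇒ Y = (3/4, 1/4)
2. L is the midpoint of BP ⇒ L = (1/2, 0)
3. X is where the line through Y parallel to BL meets line WL ⇒ X = (3/8, 1/4)
4. H lies on line PY with PH:HY = 4:1 ⇒ H = (3/5, 1/5)
2·[HWB] = -1/5, 2·[YXW] = -9/32
[HWB]:[YXW] = -1/5:-9/32 = 32/45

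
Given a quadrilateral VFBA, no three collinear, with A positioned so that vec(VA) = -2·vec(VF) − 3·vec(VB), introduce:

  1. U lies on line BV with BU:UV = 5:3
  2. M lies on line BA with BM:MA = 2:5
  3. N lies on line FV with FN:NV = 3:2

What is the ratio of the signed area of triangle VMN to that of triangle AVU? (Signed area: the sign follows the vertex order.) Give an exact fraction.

[VMN]:[AVU] = 8/105

Set V = (0, 0), F = (1, 0), B = (0, 1), A = (-2, -3); any affine frame gives the same invariant.
1. U lies on line BV with BU:UV = 5:3 ⇒ U = (0, 3/8)
2. M lies on line BA with BM:MA = 2:5 ⇒ M = (-4/7, -1/7)
3. N lies on line FV with FN:NV = 3:2 ⇒ N = (2/5, 0)
2·[VMN] = 2/35, 2·[AVU] = 3/4
[VMN]:[AVU] = 2/35:3/4 = 8/105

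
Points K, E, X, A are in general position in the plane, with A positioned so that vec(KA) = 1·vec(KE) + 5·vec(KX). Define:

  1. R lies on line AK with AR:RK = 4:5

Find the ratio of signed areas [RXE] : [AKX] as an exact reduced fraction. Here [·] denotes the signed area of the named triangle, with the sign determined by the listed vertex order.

[RXE]:[AKX] = -7/3

Assign K = (0, 0), E = (1, 0), X = (0, 1), A = (1, 5) — the answer is frame-independent, so this choice is without loss of generality.
1. R lies on line AK with AR:RK = 4:5 ⇒ R = (5/9, 25/9)
2·[RXE] = 7/3, 2·[AKX] = -1
[RXE]:[AKX] = 7/3:-1 = -7/3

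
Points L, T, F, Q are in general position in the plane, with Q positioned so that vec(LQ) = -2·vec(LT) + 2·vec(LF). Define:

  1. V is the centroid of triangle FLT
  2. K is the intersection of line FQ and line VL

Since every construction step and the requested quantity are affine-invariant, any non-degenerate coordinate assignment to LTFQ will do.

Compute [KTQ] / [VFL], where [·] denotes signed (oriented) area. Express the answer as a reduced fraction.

[KTQ]:[VFL] = -4

Choose coordinates L = (0, 0), T = (1, 0), F = (0, 1), Q = (-2, 2).
1. V is the centroid of triangle FLT ⇒ V = (1/3, 1/3)
2. K is the intersection of line FQ and line VL ⇒ K = (2/3, 2/3)
2·[KTQ] = -4/3, 2·[VFL] = 1/3
[KTQ]:[VFL] = -4/3:1/3 = -4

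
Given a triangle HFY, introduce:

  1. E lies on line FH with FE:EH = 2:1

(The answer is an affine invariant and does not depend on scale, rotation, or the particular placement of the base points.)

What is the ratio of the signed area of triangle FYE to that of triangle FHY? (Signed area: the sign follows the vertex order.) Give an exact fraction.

[FYE]:[FHY] = -2/3

Set H = (0, 0), F = (1, 0), Y = (0, 1); any affine frame gives the same invariant.
1. E lies on line FH with FE:EH = 2:1 ⇒ E = (1/3, 0)
2·[FYE] = 2/3, 2·[FHY] = -1
[FYE]:[FHY] = 2/3:-1 = -2/3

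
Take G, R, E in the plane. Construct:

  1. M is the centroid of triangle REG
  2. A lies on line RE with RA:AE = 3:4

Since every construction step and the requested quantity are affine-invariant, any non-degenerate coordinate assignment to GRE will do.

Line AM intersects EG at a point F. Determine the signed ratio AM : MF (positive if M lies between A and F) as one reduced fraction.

Set G = (0, 0), R = (1, 0), E = (0, 1); any affine frame gives the same invariant.
1. M is the centroid of triangle REG ⇒ M = (1/3, 1/3)
2. A lies on line RE with RA:AE = 3:4 ⇒ A = (4/7, 3/7)
line AM meets EG at F = (0, 1/5)
M = A + t·(F−A) with t = 5/12, so AM:MF = 5/12:7/12

AM:MF = 5/7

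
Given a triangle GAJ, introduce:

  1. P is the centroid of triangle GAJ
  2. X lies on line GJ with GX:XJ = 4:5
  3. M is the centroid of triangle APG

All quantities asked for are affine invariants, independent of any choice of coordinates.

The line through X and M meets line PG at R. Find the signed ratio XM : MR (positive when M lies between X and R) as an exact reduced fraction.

XM:MR = -7/3

Work in coordinates with G = (0, 0), A = (1, 0), J = (0, 1).
1. P is the centroid of triangle GAJ ⇒ P = (1/3, 1/3)
2. X lies on line GJ with GX:XJ = 4:5 ⇒ X = (0, 4/9)
3. M is the centroid of triangle APG ⇒ M = (4/9, 1/9)
line XM meets PG at R = (16/63, 16/63)
M = X + t·(R−X) with t = 7/4, so XM:MR = 7/4:-3/4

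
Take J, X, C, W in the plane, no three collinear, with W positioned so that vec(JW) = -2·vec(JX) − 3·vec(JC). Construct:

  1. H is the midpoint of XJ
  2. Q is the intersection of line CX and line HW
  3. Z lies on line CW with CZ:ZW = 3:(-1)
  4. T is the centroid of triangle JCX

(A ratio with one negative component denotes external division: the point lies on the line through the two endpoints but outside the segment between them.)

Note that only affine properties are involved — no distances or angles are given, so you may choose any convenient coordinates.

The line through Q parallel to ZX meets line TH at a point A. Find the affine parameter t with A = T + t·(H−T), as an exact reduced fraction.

t = 146/143

Assign J = (0, 0), X = (1, 0), C = (0, 1), W = (-2, -3) — the answer is frame-independent, so this choice is without loss of generality.
1. H is the midpoint of XJ ⇒ H = (1/2, 0)
2. Q is the intersection of line CX and line HW ⇒ Q = (8/11, 3/11)
3. Z lies on line CW with CZ:ZW = 3:(-1) ⇒ Z = (-3, -5)
4. T is the centroid of triangle JCX ⇒ T = (1/3, 1/3)
through Q parallel to ZX: direction (4, 5); meets TH at A = (72/143, -1/143)
A = T + t·(H−T) with t = 146/143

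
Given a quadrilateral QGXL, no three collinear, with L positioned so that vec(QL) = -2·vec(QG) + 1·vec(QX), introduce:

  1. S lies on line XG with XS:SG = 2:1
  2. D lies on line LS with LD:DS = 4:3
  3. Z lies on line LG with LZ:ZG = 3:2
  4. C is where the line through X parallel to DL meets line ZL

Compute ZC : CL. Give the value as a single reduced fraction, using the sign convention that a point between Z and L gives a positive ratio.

ZC:CL = -13/10

Set Q = (0, 0), G = (1, 0), X = (0, 1), L = (-2, 1); any affine frame gives the same invariant.
1. S lies on line XG with XS:SG = 2:1 ⇒ S = (2/3, 1/3)
2. D lies on line LS with LD:DS = 4:3 ⇒ D = (-10/21, 13/21)
3. Z lies on line LG with LZ:ZG = 3:2 ⇒ Z = (-1/5, 2/5)
4. C is where the line through X parallel to DL meets line ZL ⇒ C = (-8, 3)
C = Z + t·(L−Z) with t = 13/3, so ZC:CL = t:(1−t) = 13/3:-10/3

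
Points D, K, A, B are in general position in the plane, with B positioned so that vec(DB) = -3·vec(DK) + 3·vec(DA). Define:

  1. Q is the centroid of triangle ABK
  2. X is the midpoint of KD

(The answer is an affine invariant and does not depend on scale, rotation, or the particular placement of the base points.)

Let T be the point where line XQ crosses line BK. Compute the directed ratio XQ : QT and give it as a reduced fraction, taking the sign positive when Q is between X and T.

Work in coordinates with D = (0, 0), K = (1, 0), A = (0, 1), B = (-3, 3).
1. Q is the centroid of triangle ABK ⇒ Q = (-2/3, 4/3)
2. X is the midpoint of KD ⇒ X = (1/2, 0)
line XQ meets BK at T = (-5/11, 12/11)
Q = X + t·(T−X) with t = 11/9, so XQ:QT = 11/9:-2/9

XQ:QT = -11/2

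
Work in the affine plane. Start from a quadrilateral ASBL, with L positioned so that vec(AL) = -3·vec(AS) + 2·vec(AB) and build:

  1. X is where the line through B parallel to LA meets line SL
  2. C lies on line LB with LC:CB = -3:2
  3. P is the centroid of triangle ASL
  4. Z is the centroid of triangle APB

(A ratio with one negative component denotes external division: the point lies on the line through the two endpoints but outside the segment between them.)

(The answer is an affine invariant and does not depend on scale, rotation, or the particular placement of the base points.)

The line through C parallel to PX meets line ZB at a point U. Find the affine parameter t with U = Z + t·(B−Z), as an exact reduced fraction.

Choose coordinates A = (0, 0), S = (1, 0), B = (0, 1), L = (-3, 2).
1. X is where the line through B parallel to LA meets line SL ⇒ X = (3, -1)
2. C lies on line LB with LC:CB = -3:2 ⇒ C = (6, -1)
3. P is the centroid of triangle ASL ⇒ P = (-2/3, 2/3)
4. Z is the centroid of triangle APB ⇒ Z = (-2/9, 5/9)
through C parallel to PX: direction (11/3, -5/3); meets ZB at U = (8/27, 43/27)
U = Z + t·(B−Z) with t = 7/3

t = 7/3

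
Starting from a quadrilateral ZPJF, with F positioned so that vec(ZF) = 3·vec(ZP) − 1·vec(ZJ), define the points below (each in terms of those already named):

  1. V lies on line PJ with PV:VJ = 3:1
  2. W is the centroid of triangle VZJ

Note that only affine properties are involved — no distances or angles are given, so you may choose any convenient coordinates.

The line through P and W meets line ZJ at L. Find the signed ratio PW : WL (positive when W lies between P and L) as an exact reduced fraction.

PW:WL = 11

Assign Z = (0, 0), P = (1, 0), J = (0, 1), F = (3, -1) — the answer is frame-independent, so this choice is without loss of generality.
1. V lies on line PJ with PV:VJ = 3:1 ⇒ V = (1/4, 3/4)
2. W is the centroid of triangle VZJ ⇒ W = (1/12, 7/12)
line PW meets ZJ at L = (0, 7/11)
W = P + t·(L−P) with t = 11/12, so PW:WL = 11/12:1/12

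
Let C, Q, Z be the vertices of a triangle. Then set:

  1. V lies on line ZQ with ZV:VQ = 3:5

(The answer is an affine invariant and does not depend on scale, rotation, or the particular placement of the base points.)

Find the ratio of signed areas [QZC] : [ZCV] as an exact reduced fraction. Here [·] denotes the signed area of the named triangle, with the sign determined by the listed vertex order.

Choose coordinates C = (0, 0), Q = (1, 0), Z = (0, 1).
1. V lies on line ZQ with ZV:VQ = 3:5 ⇒ V = (3/8, 5/8)
2·[QZC] = 1, 2·[ZCV] = 3/8
[QZC]:[ZCV] = 1:3/8 = 8/3

[QZC]:[ZCV] = 8/3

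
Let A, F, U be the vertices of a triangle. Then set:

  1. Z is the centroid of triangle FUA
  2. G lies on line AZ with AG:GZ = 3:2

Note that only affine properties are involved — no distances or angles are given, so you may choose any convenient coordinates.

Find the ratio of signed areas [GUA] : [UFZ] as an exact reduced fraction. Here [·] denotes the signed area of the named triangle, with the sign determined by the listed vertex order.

Choose coordinates A = (0, 0), F = (1, 0), U = (0, 1).
1. Z is the centroid of triangle FUA ⇒ Z = (1/3, 1/3)
2. G lies on line AZ with AG:GZ = 3:2 ⇒ G = (1/5, 1/5)
2·[GUA] = 1/5, 2·[UFZ] = -1/3
[GUA]:[UFZ] = 1/5:-1/3 = -3/5

[GUA]:[UFZ] = -3/5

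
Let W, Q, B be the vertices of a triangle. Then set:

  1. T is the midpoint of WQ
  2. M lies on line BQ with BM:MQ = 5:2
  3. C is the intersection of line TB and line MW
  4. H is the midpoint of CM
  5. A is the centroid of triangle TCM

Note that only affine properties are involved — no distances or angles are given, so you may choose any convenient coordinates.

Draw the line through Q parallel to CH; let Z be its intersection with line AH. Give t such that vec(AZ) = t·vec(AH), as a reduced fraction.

Work in coordinates with W = (0, 0), Q = (1, 0), B = (0, 1).
1. T is the midpoint of WQ ⇒ T = (1/2, 0)
2. M lies on line BQ with BM:MQ = 5:2 ⇒ M = (5/7, 2/7)
3. C is the intersection of line TB and line MW ⇒ C = (5/12, 1/6)
4. H is the midpoint of CM ⇒ H = (95/168, 19/84)
5. A is the centroid of triangle TCM ⇒ A = (137/252, 19/126)
through Q parallel to CH: direction (25/168, 5/84); meets AH at Z = (73/168, -19/84)
Z = A + t·(H−A) with t = -5

t = -5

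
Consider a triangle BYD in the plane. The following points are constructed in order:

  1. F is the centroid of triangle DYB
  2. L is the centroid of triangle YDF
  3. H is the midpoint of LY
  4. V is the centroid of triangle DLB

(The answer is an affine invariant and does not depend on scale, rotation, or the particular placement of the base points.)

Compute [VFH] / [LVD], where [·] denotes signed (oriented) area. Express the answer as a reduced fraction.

Assign B = (0, 0), Y = (1, 0), D = (0, 1) — the answer is frame-independent, so this choice is without loss of generality.
1. F is the centroid of triangle DYB ⇒ F = (1/3, 1/3)
2. L is the centroid of triangle YDF ⇒ L = (4/9, 4/9)
3. H is the midpoint of LY ⇒ H = (13/18, 2/9)
4. V is the centroid of triangle DLB ⇒ V = (4/27, 13/27)
2·[VFH] = 1/27, 2·[LVD] = -4/27
[VFH]:[LVD] = 1/27:-4/27 = -1/4

[VFH]:[LVD] = -1/4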